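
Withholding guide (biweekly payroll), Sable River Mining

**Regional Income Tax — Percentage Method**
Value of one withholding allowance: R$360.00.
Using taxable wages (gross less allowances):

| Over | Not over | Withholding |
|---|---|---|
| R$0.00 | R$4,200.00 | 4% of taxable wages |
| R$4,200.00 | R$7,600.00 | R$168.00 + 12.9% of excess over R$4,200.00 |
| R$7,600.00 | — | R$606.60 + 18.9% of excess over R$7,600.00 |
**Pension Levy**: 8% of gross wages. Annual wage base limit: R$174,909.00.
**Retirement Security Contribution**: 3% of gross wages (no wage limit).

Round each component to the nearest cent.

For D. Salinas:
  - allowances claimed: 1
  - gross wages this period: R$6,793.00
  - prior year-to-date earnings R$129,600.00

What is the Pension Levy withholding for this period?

R$543.44

Pension Levy: 8% × R$6,793.00 = R$543.44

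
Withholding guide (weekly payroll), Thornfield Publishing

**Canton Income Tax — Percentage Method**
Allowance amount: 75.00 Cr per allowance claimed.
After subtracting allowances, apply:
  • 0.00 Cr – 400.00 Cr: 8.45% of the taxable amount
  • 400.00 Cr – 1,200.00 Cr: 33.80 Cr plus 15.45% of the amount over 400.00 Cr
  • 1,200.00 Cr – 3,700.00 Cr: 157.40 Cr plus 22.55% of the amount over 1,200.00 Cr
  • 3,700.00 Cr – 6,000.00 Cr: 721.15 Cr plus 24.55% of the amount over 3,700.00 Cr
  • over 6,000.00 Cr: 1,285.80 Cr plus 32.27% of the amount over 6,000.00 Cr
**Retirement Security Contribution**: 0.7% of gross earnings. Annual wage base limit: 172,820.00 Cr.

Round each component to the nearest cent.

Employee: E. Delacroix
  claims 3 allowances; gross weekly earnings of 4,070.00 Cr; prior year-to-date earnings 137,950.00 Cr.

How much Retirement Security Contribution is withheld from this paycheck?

Retirement Security Contribution: 0.7% × 4,070.00 Cr = 28.49 Cr

28.49 Cr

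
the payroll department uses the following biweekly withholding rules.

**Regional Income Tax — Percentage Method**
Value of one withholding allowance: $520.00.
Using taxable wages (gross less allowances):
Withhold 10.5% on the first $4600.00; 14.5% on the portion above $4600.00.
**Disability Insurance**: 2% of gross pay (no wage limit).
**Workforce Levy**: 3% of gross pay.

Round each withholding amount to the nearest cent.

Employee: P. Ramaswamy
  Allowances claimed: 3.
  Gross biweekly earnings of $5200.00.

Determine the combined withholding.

Regional Income Tax: taxable = $5200.00 − 3×$520.00 = $3640.00
  10.5% × $3640.00 = $382.20
Disability Insurance: 2% × $5200.00 = $104.00
Workforce Levy: 3% × $5200.00 = $156.00
Total: $382.20 + $104.00 + $156.00 = $642.20

$642.20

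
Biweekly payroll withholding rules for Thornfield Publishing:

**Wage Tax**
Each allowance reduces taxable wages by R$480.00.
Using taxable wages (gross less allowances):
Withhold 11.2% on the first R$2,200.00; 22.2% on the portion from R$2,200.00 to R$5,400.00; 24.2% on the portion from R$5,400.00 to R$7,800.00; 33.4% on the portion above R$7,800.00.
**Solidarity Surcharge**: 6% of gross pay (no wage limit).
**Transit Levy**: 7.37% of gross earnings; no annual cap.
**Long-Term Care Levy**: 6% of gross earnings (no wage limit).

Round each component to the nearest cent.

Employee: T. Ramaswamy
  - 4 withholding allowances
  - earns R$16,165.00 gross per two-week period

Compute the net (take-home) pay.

R$9,343.61

Wage Tax: taxable = R$16,165.00 − 4×R$480.00 = R$14,245.00
  R$1,537.60 + 33.4% × (R$14,245.00 − R$7,800.00) = R$1,537.60 + 33.4% × R$6,445.00 = R$3,690.23
Solidarity Surcharge: 6% × R$16,165.00 = R$969.90
Transit Levy: 7.37% × R$16,165.00 = R$1,191.36
Long-Term Care Levy: 6% × R$16,165.00 = R$969.90
Total withheld: R$3,690.23 + R$969.90 + R$1,191.36 + R$969.90 = R$6,821.39
Net pay: R$16,165.00 − R$6,821.39 = R$9,343.61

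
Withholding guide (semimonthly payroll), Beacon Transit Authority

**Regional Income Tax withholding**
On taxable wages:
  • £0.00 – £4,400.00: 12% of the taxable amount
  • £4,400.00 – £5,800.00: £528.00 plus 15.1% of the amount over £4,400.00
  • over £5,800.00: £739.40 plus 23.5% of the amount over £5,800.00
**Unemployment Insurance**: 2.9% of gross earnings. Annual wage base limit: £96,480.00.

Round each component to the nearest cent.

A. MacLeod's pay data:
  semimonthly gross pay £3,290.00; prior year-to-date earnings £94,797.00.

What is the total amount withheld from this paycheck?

Regional Income Tax: taxable = £3,290.00
  12% × £3,290.00 = £394.80
Unemployment Insurance: cap £96,480.00 − YTD £94,797.00 = £1,683.00 subject; 2.9% × £1,683.00 = £48.81
Total: £394.80 + £48.81 = £443.61

£443.61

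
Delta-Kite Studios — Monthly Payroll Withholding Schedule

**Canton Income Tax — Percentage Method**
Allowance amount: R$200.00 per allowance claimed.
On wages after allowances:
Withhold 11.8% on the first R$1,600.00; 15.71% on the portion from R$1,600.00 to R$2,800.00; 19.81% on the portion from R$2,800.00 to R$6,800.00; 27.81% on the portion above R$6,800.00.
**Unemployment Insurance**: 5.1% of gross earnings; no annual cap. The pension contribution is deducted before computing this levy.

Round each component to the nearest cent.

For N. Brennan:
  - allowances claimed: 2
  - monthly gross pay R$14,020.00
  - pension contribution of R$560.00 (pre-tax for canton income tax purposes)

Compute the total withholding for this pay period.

Canton Income Tax: taxable = R$14,020.00 − R$560.00 − 2×R$200.00 = R$13,060.00
  R$1,169.72 + 27.81% × (R$13,060.00 − R$6,800.00) = R$1,169.72 + 27.81% × R$6,260.00 = R$2,910.63
Unemployment Insurance: 5.1% × R$13,460.00 = R$686.46
Total: R$2,910.63 + R$686.46 = R$3,597.09

R$3,597.09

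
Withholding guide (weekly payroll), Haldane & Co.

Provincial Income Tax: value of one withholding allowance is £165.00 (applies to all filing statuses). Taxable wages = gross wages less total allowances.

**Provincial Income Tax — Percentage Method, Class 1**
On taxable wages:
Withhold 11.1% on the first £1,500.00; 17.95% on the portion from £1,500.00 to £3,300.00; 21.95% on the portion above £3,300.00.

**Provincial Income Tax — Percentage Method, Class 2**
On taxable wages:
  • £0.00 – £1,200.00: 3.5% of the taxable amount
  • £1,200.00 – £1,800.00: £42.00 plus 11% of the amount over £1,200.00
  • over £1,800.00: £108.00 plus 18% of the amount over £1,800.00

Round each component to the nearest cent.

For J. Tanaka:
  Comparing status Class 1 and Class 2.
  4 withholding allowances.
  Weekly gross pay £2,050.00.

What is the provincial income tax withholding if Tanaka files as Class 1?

Provincial Income Tax (Class 1): taxable = £2,050.00 − 4×£165.00 = £1,390.00
  11.1% × £1,390.00 = £154.29

£154.29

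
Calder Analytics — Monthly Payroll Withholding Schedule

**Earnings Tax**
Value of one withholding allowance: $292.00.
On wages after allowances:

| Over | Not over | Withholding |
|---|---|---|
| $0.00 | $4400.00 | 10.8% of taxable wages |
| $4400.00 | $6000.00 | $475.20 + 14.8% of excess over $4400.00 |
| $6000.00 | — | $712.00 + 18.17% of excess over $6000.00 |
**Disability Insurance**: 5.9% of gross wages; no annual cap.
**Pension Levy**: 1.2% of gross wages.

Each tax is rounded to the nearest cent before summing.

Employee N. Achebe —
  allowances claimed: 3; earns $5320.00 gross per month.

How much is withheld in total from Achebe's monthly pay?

Earnings Tax: taxable = $5320.00 − 3×$292.00 = $4444.00
  $475.20 + 14.8% × ($4444.00 − $4400.00) = $475.20 + 14.8% × $44.00 = $481.71
Disability Insurance: 5.9% × $5320.00 = $313.88
Pension Levy: 1.2% × $5320.00 = $63.84
Total: $481.71 + $313.88 + $63.84 = $859.43

$859.43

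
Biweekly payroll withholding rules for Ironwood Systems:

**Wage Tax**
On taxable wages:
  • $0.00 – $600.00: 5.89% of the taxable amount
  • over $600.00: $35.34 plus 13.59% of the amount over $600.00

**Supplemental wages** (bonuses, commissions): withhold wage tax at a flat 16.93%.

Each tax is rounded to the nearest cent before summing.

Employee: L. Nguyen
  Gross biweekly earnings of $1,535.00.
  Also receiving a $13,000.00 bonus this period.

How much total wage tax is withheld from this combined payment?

Wage Tax: taxable = $1,535.00
  $35.34 + 13.59% × ($1,535.00 − $600.00) = $35.34 + 13.59% × $935.00 = $162.41
Supplemental (16.93% flat on bonus): 16.93% × $13,000.00 = $2,200.90
Total wage tax: $162.41 + $2,200.90 = $2,363.31

$2,363.31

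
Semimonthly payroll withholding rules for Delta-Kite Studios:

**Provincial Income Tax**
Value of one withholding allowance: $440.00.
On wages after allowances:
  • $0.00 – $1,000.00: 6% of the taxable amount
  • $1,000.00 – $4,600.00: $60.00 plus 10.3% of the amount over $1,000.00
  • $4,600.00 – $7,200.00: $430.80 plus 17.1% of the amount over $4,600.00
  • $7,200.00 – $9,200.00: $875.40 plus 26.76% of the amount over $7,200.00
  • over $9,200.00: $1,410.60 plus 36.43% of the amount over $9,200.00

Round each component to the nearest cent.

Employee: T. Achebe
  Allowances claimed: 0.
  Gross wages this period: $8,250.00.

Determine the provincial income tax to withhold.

$1,156.38

Provincial Income Tax: taxable = $8,250.00
  $875.40 + 26.76% × ($8,250.00 − $7,200.00) = $875.40 + 26.76% × $1,050.00 = $1,156.38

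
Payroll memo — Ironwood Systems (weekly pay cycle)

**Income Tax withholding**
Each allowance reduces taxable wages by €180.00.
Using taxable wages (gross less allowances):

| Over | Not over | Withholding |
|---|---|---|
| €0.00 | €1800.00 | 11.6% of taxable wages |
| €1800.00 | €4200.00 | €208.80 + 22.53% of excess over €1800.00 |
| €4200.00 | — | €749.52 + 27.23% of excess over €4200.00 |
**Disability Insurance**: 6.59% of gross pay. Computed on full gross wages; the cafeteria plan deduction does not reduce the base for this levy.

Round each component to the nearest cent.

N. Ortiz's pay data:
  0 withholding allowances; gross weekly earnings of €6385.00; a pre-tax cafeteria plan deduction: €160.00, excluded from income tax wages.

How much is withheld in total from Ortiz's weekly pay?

€1721.70

Income Tax: taxable = €6385.00 − €160.00 = €6225.00
  €749.52 + 27.23% × (€6225.00 − €4200.00) = €749.52 + 27.23% × €2025.00 = €1300.93
Disability Insurance: 6.59% × €6385.00 = €420.77
Total: €1300.93 + €420.77 = €1721.70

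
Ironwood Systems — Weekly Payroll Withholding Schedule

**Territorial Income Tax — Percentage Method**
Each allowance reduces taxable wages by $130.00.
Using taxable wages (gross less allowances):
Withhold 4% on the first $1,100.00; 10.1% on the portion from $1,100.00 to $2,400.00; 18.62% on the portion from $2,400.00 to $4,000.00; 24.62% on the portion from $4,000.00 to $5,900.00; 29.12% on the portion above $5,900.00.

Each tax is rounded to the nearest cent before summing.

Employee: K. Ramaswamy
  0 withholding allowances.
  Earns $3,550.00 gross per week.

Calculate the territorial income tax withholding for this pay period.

Territorial Income Tax: taxable = $3,550.00
  $175.30 + 18.62% × ($3,550.00 − $2,400.00) = $175.30 + 18.62% × $1,150.00 = $389.43

$389.43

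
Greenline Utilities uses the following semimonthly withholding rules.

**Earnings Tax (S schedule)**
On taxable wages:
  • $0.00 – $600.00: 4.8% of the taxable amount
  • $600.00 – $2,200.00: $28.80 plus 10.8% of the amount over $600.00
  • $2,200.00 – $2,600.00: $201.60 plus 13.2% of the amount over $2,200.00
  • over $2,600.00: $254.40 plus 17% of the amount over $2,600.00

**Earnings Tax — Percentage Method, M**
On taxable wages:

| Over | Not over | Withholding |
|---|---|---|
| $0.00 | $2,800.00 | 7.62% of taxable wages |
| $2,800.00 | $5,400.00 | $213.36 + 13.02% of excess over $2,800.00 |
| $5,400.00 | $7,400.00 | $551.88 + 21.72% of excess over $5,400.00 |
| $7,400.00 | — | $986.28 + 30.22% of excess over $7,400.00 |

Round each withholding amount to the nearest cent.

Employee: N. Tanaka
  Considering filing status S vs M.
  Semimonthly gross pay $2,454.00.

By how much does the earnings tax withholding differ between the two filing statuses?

$48.14

Earnings Tax (S): taxable = $2,454.00
  $201.60 + 13.2% × ($2,454.00 − $2,200.00) = $201.60 + 13.2% × $254.00 = $235.13
Earnings Tax (M): taxable = $2,454.00
  7.62% × $2,454.00 = $186.99
Difference: |$235.13 − $186.99| = $48.14 (higher under S)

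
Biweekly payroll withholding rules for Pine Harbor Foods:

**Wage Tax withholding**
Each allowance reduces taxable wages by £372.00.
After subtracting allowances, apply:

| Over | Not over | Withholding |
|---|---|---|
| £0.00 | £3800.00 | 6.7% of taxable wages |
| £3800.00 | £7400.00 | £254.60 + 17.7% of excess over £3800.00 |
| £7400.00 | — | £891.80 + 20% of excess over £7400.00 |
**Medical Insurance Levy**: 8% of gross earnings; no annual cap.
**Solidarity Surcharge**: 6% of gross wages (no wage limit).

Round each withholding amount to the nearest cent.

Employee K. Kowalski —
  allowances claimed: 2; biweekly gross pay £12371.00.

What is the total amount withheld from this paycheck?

Wage Tax: taxable = £12371.00 − 2×£372.00 = £11627.00
  £891.80 + 20% × (£11627.00 − £7400.00) = £891.80 + 20% × £4227.00 = £1737.20
Medical Insurance Levy: 8% × £12371.00 = £989.68
Solidarity Surcharge: 6% × £12371.00 = £742.26
Total: £1737.20 + £989.68 + £742.26 = £3469.14

£3469.14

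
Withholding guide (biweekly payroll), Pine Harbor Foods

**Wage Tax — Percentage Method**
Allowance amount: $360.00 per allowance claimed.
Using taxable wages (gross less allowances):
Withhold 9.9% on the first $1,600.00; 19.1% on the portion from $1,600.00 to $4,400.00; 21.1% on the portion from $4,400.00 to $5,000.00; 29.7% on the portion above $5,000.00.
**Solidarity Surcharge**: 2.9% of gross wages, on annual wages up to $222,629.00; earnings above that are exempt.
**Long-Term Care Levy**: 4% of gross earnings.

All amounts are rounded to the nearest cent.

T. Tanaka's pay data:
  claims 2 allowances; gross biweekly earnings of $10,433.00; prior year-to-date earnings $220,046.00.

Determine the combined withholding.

$2,711.79

Wage Tax: taxable = $10,433.00 − 2×$360.00 = $9,713.00
  $819.80 + 29.7% × ($9,713.00 − $5,000.00) = $819.80 + 29.7% × $4,713.00 = $2,219.56
Solidarity Surcharge: cap $222,629.00 − YTD $220,046.00 = $2,583.00 subject; 2.9% × $2,583.00 = $74.91
Long-Term Care Levy: 4% × $10,433.00 = $417.32
Total: $2,219.56 + $74.91 + $417.32 = $2,711.79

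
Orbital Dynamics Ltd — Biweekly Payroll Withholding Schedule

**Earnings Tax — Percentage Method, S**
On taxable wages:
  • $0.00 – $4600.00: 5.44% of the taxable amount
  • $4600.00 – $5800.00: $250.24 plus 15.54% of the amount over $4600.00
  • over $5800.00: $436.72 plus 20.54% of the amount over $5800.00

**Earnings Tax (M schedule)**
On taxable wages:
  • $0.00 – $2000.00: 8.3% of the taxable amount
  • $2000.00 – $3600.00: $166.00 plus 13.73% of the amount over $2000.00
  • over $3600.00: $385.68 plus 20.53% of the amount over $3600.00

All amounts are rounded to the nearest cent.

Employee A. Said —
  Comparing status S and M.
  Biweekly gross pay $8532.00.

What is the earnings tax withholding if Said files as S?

Earnings Tax (S): taxable = $8532.00
  $436.72 + 20.54% × ($8532.00 − $5800.00) = $436.72 + 20.54% × $2732.00 = $997.87

$997.87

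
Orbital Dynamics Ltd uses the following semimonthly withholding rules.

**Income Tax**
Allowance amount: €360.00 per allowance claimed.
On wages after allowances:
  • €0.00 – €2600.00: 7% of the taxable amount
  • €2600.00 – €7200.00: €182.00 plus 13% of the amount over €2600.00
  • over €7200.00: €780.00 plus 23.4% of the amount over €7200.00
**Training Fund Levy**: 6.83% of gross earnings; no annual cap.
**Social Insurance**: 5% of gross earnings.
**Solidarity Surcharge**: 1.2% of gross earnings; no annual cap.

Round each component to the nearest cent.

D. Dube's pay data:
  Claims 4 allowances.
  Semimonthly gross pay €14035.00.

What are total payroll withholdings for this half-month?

€3871.19

Income Tax: taxable = €14035.00 − 4×€360.00 = €12595.00
  €780.00 + 23.4% × (€12595.00 − €7200.00) = €780.00 + 23.4% × €5395.00 = €2042.43
Training Fund Levy: 6.83% × €14035.00 = €958.59
Social Insurance: 5% × €14035.00 = €701.75
Solidarity Surcharge: 1.2% × €14035.00 = €168.42
Total: €2042.43 + €958.59 + €701.75 + €168.42 = €3871.19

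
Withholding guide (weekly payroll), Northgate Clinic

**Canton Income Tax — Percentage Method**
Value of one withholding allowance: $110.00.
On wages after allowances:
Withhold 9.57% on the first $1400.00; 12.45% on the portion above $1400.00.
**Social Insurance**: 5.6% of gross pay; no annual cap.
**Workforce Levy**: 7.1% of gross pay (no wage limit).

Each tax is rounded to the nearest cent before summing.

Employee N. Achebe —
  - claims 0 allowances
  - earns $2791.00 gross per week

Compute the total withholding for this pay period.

$661.62

Canton Income Tax: taxable = $2791.00
  $133.98 + 12.45% × ($2791.00 − $1400.00) = $133.98 + 12.45% × $1391.00 = $307.16
Social Insurance: 5.6% × $2791.00 = $156.30
Workforce Levy: 7.1% × $2791.00 = $198.16
Total: $307.16 + $156.30 + $198.16 = $661.62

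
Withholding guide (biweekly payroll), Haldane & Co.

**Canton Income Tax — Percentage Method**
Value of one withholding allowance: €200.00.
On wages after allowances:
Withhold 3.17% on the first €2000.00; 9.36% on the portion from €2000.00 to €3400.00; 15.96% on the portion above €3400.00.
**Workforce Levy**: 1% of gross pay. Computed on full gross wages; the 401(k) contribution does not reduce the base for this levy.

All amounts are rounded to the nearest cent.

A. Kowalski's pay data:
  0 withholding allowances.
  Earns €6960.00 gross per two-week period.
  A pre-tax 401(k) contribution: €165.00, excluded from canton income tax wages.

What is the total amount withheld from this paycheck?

Canton Income Tax: taxable = €6960.00 − €165.00 = €6795.00
  €194.44 + 15.96% × (€6795.00 − €3400.00) = €194.44 + 15.96% × €3395.00 = €736.28
Workforce Levy: 1% × €6960.00 = €69.60
Total: €736.28 + €69.60 = €805.88

€805.88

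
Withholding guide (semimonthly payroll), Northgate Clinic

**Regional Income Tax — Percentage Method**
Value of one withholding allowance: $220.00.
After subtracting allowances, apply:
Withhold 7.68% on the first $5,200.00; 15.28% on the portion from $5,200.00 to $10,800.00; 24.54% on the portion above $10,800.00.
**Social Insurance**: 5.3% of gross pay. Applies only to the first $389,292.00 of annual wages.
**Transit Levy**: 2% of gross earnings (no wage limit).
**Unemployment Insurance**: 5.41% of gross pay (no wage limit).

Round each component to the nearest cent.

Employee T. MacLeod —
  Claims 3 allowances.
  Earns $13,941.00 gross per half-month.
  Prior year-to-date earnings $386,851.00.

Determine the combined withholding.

$3,026.28

Regional Income Tax: taxable = $13,941.00 − 3×$220.00 = $13,281.00
  $1,255.04 + 24.54% × ($13,281.00 − $10,800.00) = $1,255.04 + 24.54% × $2,481.00 = $1,863.88
Social Insurance: cap $389,292.00 − YTD $386,851.00 = $2,441.00 subject; 5.3% × $2,441.00 = $129.37
Transit Levy: 2% × $13,941.00 = $278.82
Unemployment Insurance: 5.41% × $13,941.00 = $754.21
Total: $1,863.88 + $129.37 + $278.82 + $754.21 = $3,026.28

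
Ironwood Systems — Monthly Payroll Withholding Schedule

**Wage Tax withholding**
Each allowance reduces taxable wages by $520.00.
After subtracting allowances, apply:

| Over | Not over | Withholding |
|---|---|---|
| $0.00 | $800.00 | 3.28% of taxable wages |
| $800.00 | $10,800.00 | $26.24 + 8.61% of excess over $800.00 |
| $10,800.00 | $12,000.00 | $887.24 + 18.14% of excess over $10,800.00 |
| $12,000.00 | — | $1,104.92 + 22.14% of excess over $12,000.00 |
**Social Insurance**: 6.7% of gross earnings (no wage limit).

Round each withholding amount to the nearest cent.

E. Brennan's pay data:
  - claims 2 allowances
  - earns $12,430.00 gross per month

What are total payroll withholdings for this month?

$1,827.08

Wage Tax: taxable = $12,430.00 − 2×$520.00 = $11,390.00
  $887.24 + 18.14% × ($11,390.00 − $10,800.00) = $887.24 + 18.14% × $590.00 = $994.27
Social Insurance: 6.7% × $12,430.00 = $832.81
Total: $994.27 + $832.81 = $1,827.08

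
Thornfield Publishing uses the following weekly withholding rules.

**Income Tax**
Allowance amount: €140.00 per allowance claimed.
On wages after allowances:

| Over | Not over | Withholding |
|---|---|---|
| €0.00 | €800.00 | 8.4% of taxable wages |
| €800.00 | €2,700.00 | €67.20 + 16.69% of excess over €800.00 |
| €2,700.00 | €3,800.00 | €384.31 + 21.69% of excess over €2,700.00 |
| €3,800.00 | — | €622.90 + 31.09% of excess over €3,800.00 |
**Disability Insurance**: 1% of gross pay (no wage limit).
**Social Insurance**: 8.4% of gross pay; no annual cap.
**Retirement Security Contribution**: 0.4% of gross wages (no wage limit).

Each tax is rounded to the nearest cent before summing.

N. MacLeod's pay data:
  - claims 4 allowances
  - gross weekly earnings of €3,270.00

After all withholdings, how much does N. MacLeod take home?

€2,563.06

Income Tax: taxable = €3,270.00 − 4×€140.00 = €2,710.00
  €384.31 + 21.69% × (€2,710.00 − €2,700.00) = €384.31 + 21.69% × €10.00 = €386.48
Disability Insurance: 1% × €3,270.00 = €32.70
Social Insurance: 8.4% × €3,270.00 = €274.68
Retirement Security Contribution: 0.4% × €3,270.00 = €13.08
Total withheld: €386.48 + €32.70 + €274.68 + €13.08 = €706.94
Net pay: €3,270.00 − €706.94 = €2,563.06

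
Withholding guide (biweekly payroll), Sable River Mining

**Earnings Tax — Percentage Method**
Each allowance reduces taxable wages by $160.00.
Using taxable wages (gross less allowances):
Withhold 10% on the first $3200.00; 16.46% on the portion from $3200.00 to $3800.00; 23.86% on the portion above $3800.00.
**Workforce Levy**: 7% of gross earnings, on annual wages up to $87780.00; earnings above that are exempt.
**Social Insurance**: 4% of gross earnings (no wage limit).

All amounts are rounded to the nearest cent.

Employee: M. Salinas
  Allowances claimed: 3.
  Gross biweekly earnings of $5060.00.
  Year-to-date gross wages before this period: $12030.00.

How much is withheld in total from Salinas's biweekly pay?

$1161.47

Earnings Tax: taxable = $5060.00 − 3×$160.00 = $4580.00
  $418.76 + 23.86% × ($4580.00 − $3800.00) = $418.76 + 23.86% × $780.00 = $604.87
Workforce Levy: 7% × $5060.00 = $354.20
Social Insurance: 4% × $5060.00 = $202.40
Total: $604.87 + $354.20 + $202.40 = $1161.47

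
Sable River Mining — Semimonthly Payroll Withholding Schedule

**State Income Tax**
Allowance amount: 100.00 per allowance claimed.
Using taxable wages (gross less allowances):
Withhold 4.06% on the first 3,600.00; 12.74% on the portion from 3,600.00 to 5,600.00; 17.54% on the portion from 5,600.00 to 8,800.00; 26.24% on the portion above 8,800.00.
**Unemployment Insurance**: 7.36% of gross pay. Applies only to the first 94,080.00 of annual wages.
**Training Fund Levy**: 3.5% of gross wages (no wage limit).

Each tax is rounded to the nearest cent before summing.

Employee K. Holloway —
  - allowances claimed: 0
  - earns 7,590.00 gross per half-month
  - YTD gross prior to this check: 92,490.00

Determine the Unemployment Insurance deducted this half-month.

Unemployment Insurance: cap 94,080.00 − YTD 92,490.00 = 1,590.00 subject; 7.36% × 1,590.00 = 117.02

117.02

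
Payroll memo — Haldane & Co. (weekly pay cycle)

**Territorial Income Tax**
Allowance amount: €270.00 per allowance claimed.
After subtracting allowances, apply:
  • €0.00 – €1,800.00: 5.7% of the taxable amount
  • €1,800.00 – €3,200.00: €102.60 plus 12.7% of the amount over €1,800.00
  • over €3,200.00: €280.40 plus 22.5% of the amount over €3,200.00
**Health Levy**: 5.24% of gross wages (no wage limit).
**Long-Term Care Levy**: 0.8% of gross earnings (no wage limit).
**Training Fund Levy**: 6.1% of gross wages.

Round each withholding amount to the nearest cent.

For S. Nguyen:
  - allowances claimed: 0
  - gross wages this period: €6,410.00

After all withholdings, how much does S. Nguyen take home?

Territorial Income Tax: taxable = €6,410.00
  €280.40 + 22.5% × (€6,410.00 − €3,200.00) = €280.40 + 22.5% × €3,210.00 = €1,002.65
Health Levy: 5.24% × €6,410.00 = €335.88
Long-Term Care Levy: 0.8% × €6,410.00 = €51.28
Training Fund Levy: 6.1% × €6,410.00 = €391.01
Total withheld: €1,002.65 + €335.88 + €51.28 + €391.01 = €1,780.82
Net pay: €6,410.00 − €1,780.82 = €4,629.18

€4,629.18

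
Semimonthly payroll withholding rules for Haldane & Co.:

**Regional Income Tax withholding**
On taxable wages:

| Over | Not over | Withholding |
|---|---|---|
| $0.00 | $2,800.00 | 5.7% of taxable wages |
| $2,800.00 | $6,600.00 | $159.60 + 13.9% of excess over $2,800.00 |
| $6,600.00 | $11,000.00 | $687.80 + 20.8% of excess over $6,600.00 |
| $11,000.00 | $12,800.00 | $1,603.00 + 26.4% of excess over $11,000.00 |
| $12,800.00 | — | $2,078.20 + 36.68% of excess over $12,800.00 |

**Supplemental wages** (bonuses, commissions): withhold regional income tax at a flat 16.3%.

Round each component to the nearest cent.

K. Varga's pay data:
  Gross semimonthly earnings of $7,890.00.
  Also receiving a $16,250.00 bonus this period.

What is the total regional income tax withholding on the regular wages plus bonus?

$3,604.87

Regional Income Tax: taxable = $7,890.00
  $687.80 + 20.8% × ($7,890.00 − $6,600.00) = $687.80 + 20.8% × $1,290.00 = $956.12
Supplemental (16.3% flat on bonus): 16.3% × $16,250.00 = $2,648.75
Total regional income tax: $956.12 + $2,648.75 = $3,604.87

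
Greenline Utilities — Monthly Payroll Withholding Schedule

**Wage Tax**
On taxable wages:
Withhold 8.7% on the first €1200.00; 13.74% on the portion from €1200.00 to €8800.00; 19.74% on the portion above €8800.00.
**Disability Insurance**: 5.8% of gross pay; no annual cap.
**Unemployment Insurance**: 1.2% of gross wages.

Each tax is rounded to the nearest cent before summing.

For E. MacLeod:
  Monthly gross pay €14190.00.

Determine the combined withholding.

€3205.93

Wage Tax: taxable = €14190.00
  €1148.64 + 19.74% × (€14190.00 − €8800.00) = €1148.64 + 19.74% × €5390.00 = €2212.63
Disability Insurance: 5.8% × €14190.00 = €823.02
Unemployment Insurance: 1.2% × €14190.00 = €170.28
Total: €2212.63 + €823.02 + €170.28 = €3205.93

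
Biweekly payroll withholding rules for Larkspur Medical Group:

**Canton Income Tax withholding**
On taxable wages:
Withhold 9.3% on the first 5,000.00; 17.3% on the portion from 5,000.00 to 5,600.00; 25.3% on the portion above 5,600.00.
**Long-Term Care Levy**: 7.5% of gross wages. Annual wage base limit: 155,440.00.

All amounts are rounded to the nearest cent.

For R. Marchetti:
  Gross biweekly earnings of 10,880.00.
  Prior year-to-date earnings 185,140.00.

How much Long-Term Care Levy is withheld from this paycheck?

Long-Term Care Levy: YTD 185,140.00 ≥ cap 155,440.00 → 0.00

0.00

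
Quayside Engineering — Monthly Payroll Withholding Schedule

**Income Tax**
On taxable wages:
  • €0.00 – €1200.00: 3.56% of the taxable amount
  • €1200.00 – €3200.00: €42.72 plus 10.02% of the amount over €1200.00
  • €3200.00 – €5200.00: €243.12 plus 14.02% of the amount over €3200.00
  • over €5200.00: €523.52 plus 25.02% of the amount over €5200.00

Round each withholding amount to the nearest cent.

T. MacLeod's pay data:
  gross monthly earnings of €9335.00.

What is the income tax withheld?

€1558.10

Income Tax: taxable = €9335.00
  €523.52 + 25.02% × (€9335.00 − €5200.00) = €523.52 + 25.02% × €4135.00 = €1558.10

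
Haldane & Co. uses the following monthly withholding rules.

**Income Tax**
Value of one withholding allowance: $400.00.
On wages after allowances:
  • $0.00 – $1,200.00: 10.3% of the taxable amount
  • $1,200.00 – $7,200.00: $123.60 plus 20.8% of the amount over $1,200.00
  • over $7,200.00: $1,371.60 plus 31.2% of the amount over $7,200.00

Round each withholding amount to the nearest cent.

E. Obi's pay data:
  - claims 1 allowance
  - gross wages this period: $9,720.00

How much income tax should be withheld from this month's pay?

$2,033.04

Income Tax: taxable = $9,720.00 − 1×$400.00 = $9,320.00
  $1,371.60 + 31.2% × ($9,320.00 − $7,200.00) = $1,371.60 + 31.2% × $2,120.00 = $2,033.04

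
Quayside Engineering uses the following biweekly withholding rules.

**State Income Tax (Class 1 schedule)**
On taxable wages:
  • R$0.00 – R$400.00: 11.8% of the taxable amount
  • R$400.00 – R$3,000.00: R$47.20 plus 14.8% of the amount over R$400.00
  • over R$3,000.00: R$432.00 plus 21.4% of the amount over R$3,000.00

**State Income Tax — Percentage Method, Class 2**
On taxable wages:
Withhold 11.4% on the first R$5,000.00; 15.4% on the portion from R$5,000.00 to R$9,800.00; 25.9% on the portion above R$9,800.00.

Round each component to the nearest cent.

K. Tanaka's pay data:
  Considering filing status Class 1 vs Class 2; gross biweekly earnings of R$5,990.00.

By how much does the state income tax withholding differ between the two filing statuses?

State Income Tax (Class 1): taxable = R$5,990.00
  R$432.00 + 21.4% × (R$5,990.00 − R$3,000.00) = R$432.00 + 21.4% × R$2,990.00 = R$1,071.86
State Income Tax (Class 2): taxable = R$5,990.00
  R$570.00 + 15.4% × (R$5,990.00 − R$5,000.00) = R$570.00 + 15.4% × R$990.00 = R$722.46
Difference: |R$1,071.86 − R$722.46| = R$349.40 (higher under Class 1)

R$349.40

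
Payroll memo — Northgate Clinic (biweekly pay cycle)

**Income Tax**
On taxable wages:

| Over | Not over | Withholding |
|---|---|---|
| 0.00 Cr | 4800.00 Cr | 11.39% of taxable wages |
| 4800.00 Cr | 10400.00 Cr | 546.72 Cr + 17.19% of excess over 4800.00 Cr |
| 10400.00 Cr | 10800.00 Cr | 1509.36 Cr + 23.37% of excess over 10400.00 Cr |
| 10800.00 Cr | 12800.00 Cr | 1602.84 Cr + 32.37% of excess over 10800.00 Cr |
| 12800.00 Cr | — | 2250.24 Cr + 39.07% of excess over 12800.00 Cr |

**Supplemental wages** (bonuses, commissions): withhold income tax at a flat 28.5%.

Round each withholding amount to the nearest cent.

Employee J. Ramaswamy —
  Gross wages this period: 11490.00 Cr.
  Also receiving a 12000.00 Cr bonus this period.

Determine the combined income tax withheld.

Income Tax: taxable = 11490.00 Cr
  1602.84 Cr + 32.37% × (11490.00 Cr − 10800.00 Cr) = 1602.84 Cr + 32.37% × 690.00 Cr = 1826.19 Cr
Supplemental (28.5% flat on bonus): 28.5% × 12000.00 Cr = 3420.00 Cr
Total income tax: 1826.19 Cr + 3420.00 Cr = 5246.19 Cr

5246.19 Cr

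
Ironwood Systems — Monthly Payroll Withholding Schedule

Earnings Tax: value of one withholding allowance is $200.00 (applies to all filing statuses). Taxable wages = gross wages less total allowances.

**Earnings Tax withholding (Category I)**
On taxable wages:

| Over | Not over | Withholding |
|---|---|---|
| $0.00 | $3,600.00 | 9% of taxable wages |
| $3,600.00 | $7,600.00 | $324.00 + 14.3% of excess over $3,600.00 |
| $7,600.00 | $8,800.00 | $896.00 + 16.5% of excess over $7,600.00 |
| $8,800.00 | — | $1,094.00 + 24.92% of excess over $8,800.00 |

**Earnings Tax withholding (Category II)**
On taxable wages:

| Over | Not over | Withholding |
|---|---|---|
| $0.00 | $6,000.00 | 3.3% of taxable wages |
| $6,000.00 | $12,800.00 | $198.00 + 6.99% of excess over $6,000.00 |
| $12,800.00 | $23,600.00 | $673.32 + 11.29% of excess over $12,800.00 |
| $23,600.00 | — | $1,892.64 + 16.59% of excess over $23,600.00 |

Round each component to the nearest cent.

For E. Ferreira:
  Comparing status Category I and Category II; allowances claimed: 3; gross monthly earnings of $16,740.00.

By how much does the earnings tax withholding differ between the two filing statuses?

Earnings Tax (Category I): taxable = $16,740.00 − 3×$200.00 = $16,140.00
  $1,094.00 + 24.92% × ($16,140.00 − $8,800.00) = $1,094.00 + 24.92% × $7,340.00 = $2,923.13
Earnings Tax (Category II): taxable = $16,740.00 − 3×$200.00 = $16,140.00
  $673.32 + 11.29% × ($16,140.00 − $12,800.00) = $673.32 + 11.29% × $3,340.00 = $1,050.41
Difference: |$2,923.13 − $1,050.41| = $1,872.72 (higher under Category I)

$1,872.72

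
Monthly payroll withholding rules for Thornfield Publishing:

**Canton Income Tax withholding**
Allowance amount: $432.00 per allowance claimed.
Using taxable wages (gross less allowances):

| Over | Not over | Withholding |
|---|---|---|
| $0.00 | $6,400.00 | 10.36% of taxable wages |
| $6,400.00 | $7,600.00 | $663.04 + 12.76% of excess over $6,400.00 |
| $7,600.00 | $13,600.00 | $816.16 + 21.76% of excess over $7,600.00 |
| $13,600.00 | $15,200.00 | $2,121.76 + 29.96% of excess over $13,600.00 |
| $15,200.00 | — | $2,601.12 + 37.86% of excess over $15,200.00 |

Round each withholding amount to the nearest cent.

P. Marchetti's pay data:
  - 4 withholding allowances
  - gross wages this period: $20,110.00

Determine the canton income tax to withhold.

Canton Income Tax: taxable = $20,110.00 − 4×$432.00 = $18,382.00
  $2,601.12 + 37.86% × ($18,382.00 − $15,200.00) = $2,601.12 + 37.86% × $3,182.00 = $3,805.83

$3,805.83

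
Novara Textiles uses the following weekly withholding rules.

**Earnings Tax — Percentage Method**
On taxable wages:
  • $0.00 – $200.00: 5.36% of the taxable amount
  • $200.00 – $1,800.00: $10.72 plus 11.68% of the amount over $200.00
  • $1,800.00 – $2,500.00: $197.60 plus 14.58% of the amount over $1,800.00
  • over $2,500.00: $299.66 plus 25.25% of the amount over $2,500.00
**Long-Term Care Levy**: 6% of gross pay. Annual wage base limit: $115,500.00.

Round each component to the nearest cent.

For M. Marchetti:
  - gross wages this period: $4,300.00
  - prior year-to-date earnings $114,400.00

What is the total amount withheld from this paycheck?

$820.16

Earnings Tax: taxable = $4,300.00
  $299.66 + 25.25% × ($4,300.00 − $2,500.00) = $299.66 + 25.25% × $1,800.00 = $754.16
Long-Term Care Levy: cap $115,500.00 − YTD $114,400.00 = $1,100.00 subject; 6% × $1,100.00 = $66.00
Total: $754.16 + $66.00 = $820.16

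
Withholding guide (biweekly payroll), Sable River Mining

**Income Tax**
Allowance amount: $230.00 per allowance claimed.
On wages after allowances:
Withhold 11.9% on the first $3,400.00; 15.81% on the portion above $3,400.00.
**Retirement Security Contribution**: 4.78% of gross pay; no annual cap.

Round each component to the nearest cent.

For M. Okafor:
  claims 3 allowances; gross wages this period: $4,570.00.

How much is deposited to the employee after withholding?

$3,871.06

Income Tax: taxable = $4,570.00 − 3×$230.00 = $3,880.00
  $404.60 + 15.81% × ($3,880.00 − $3,400.00) = $404.60 + 15.81% × $480.00 = $480.49
Retirement Security Contribution: 4.78% × $4,570.00 = $218.45
Total withheld: $480.49 + $218.45 = $698.94
Net pay: $4,570.00 − $698.94 = $3,871.06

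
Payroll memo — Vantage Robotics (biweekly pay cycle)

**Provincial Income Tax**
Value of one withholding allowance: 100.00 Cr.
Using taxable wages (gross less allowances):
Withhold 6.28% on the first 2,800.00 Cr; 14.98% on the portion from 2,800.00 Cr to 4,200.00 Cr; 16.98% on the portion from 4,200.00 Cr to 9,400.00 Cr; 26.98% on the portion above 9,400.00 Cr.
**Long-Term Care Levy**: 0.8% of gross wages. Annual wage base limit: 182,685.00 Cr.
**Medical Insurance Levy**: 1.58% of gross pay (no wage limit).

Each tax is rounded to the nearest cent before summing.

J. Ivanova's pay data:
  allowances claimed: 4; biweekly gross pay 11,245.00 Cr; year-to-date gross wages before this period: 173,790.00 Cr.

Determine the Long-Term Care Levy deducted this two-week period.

71.16 Cr

Long-Term Care Levy: cap 182,685.00 Cr − YTD 173,790.00 Cr = 8,895.00 Cr subject; 0.8% × 8,895.00 Cr = 71.16 Cr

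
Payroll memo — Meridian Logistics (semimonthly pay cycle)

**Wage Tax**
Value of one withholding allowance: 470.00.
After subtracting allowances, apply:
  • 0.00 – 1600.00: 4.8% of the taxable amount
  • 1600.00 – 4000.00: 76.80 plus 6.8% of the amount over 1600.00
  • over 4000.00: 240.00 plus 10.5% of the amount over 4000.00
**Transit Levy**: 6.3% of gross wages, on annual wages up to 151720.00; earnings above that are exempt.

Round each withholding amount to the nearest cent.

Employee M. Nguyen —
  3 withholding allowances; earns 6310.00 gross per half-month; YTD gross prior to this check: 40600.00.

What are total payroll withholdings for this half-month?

Wage Tax: taxable = 6310.00 − 3×470.00 = 4900.00
  240.00 + 10.5% × (4900.00 − 4000.00) = 240.00 + 10.5% × 900.00 = 334.50
Transit Levy: 6.3% × 6310.00 = 397.53
Total: 334.50 + 397.53 = 732.03

732.03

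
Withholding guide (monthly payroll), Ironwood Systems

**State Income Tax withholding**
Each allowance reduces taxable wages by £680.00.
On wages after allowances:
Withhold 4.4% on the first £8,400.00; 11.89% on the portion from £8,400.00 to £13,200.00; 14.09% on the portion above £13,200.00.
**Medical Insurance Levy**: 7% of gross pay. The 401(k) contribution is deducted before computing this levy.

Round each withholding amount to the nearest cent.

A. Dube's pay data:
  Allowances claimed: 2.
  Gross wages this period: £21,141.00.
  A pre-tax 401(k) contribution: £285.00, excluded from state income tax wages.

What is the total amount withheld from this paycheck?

£3,287.35

State Income Tax: taxable = £21,141.00 − £285.00 − 2×£680.00 = £19,496.00
  £940.32 + 14.09% × (£19,496.00 − £13,200.00) = £940.32 + 14.09% × £6,296.00 = £1,827.43
Medical Insurance Levy: 7% × £20,856.00 = £1,459.92
Total: £1,827.43 + £1,459.92 = £3,287.35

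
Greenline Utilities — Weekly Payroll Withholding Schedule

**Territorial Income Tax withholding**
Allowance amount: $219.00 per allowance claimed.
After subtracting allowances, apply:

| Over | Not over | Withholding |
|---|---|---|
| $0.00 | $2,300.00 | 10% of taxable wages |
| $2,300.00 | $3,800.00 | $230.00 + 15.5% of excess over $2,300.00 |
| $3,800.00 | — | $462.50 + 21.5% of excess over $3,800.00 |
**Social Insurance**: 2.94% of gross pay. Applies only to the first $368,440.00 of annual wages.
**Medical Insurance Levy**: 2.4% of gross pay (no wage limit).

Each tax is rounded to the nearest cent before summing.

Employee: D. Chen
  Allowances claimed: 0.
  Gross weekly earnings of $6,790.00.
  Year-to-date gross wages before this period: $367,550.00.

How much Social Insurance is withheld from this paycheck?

$26.17

Social Insurance: cap $368,440.00 − YTD $367,550.00 = $890.00 subject; 2.94% × $890.00 = $26.17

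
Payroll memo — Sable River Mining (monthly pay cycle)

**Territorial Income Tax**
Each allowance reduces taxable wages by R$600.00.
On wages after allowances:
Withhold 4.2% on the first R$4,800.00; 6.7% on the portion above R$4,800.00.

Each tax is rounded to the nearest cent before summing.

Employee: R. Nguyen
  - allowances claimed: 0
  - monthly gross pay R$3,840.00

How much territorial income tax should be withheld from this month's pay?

Territorial Income Tax: taxable = R$3,840.00
  4.2% × R$3,840.00 = R$161.28

R$161.28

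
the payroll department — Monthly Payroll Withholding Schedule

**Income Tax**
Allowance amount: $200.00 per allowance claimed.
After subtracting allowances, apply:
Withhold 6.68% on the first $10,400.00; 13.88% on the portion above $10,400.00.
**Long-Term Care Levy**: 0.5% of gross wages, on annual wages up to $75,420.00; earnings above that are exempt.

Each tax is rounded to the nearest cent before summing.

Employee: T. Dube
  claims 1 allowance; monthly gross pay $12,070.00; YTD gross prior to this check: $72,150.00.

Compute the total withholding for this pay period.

$915.11

Income Tax: taxable = $12,070.00 − 1×$200.00 = $11,870.00
  $694.72 + 13.88% × ($11,870.00 − $10,400.00) = $694.72 + 13.88% × $1,470.00 = $898.76
Long-Term Care Levy: cap $75,420.00 − YTD $72,150.00 = $3,270.00 subject; 0.5% × $3,270.00 = $16.35
Total: $898.76 + $16.35 = $915.11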